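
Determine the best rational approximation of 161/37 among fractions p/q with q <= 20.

Expand x = 161/37 as a continued fraction with the Euclidean algorithm:
  161 = 4*37 + 13, so a_0 = 4.
  37 = 2*13 + 11, so a_1 = 2.
  13 = 1*11 + 2, so a_2 = 1.
  11 = 5*2 + 1, so a_3 = 5.
  2 = 2*1 + 0, so a_4 = 2.
so x = [4; 2, 1, 5, 2].
Convergents (p_i = a_i*p_{i-1} + p_{i-2}, q_i = a_i*q_{i-1} + q_{i-2} with p_{-2}=0, p_{-1}=1, q_{-2}=1, q_{-1}=0), until the denominator exceeds 20:
  i=0: a_0=4, p_0 = 4*1 + 0 = 4, q_0 = 4*0 + 1 = 1.
  i=1: a_1=2, p_1 = 2*4 + 1 = 9, q_1 = 2*1 + 0 = 2.
  i=2: a_2=1, p_2 = 1*9 + 4 = 13, q_2 = 1*2 + 1 = 3.
  i=3: a_3=5, p_3 = 5*13 + 9 = 74, q_3 = 5*3 + 2 = 17.
  i=4: a_4=2, p_4 = 2*74 + 13 = 161, q_4 = 2*17 + 3 = 37.
q_4 = 37 > 20, so the last convergent with denominator <= 20 is p_3/q_3 = 74/17.
The closest fraction with denominator <= 20 is either p_3/q_3 or the intermediate fraction (k*p_3 + p_2)/(k*q_3 + q_2) with the largest k >= 1 whose denominator stays <= 20; these approach x as k grows, and every other convergent or intermediate fraction in range is farther away.
Largest k: floor((20 - q_2)/q_3) = floor((20 - 3)/17) = 1.
That gives (1*74 + 13)/(1*17 + 3) = 87/20.
Compare the errors: |x - 74/17| = |161*17 - 74*37|/(37*17) = 1/629, and |x - 87/20| = |161*20 - 87*37|/(37*20) = 1/740.
Cross-multiplying, 1*629 = 629 < 740 = 1*740, so 1/740 is smaller: the intermediate fraction 87/20 is closer to x than 74/17.

87/20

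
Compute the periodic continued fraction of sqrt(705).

[26; (1, 1, 4, 3, 10, 3, 4, 1, 1, 52)]

Write x_i = (sqrt(705) + m_i)/d_i with (m_0, d_0) = (0, 1). a_0 = floor(sqrt(705)) = 26, since 26^2 = 676 <= 705 < 729 = 27^2.
Iterate m_{i+1} = d_i*a_i - m_i, d_{i+1} = (705 - m_{i+1}^2)/d_i, a_{i+1} = floor((a_0 + m_{i+1})/d_{i+1}):
  m_1 = 1*26 - 0 = 26, d_1 = (705 - 26^2)/1 = 29/1 = 29, a_1 = floor((26 + 26)/29) = 1.
  m_2 = 29*1 - 26 = 3, d_2 = (705 - 3^2)/29 = 696/29 = 24, a_2 = floor((26 + 3)/24) = 1.
  m_3 = 24*1 - 3 = 21, d_3 = (705 - 21^2)/24 = 264/24 = 11, a_3 = floor((26 + 21)/11) = 4.
  m_4 = 11*4 - 21 = 23, d_4 = (705 - 23^2)/11 = 176/11 = 16, a_4 = floor((26 + 23)/16) = 3.
  m_5 = 16*3 - 23 = 25, d_5 = (705 - 25^2)/16 = 80/16 = 5, a_5 = floor((26 + 25)/5) = 10.
  m_6 = 5*10 - 25 = 25, d_6 = (705 - 25^2)/5 = 80/5 = 16, a_6 = floor((26 + 25)/16) = 3.
  m_7 = 16*3 - 25 = 23, d_7 = (705 - 23^2)/16 = 176/16 = 11, a_7 = floor((26 + 23)/11) = 4.
  m_8 = 11*4 - 23 = 21, d_8 = (705 - 21^2)/11 = 264/11 = 24, a_8 = floor((26 + 21)/24) = 1.
  m_9 = 24*1 - 21 = 3, d_9 = (705 - 3^2)/24 = 696/24 = 29, a_9 = floor((26 + 3)/29) = 1.
  m_10 = 29*1 - 3 = 26, d_10 = (705 - 26^2)/29 = 29/29 = 1, a_10 = floor((26 + 26)/1) = 52.
  m_11 = 1*52 - 26 = 26, d_11 = (705 - 26^2)/1 = 29/1 = 29: (m_11, d_11) = (m_1, d_1) = (26, 29), so from here the quotients repeat a_1, ..., a_10; the period length is 10.
Hence the expansion of sqrt(705) is a_0 = 26 followed by the repeating block 1, 1, 4, 3, 10, 3, 4, 1, 1, 52 (period 10).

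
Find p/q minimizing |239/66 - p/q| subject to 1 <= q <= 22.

76/21

Expand x = 239/66 as a continued fraction with the Euclidean algorithm:
  239 = 3*66 + 41, so a_0 = 3.
  66 = 1*41 + 25, so a_1 = 1.
  41 = 1*25 + 16, so a_2 = 1.
  25 = 1*16 + 9, so a_3 = 1.
  16 = 1*9 + 7, so a_4 = 1.
  9 = 1*7 + 2, so a_5 = 1.
  7 = 3*2 + 1, so a_6 = 3.
  2 = 2*1 + 0, so a_7 = 2.
so x = [3; 1, 1, 1, 1, 1, 3, 2].
Convergents (p_i = a_i*p_{i-1} + p_{i-2}, q_i = a_i*q_{i-1} + q_{i-2} with p_{-2}=0, p_{-1}=1, q_{-2}=1, q_{-1}=0), until the denominator exceeds 22:
  i=0: a_0=3, p_0 = 3*1 + 0 = 3, q_0 = 3*0 + 1 = 1.
  i=1: a_1=1, p_1 = 1*3 + 1 = 4, q_1 = 1*1 + 0 = 1.
  i=2: a_2=1, p_2 = 1*4 + 3 = 7, q_2 = 1*1 + 1 = 2.
  i=3: a_3=1, p_3 = 1*7 + 4 = 11, q_3 = 1*2 + 1 = 3.
  i=4: a_4=1, p_4 = 1*11 + 7 = 18, q_4 = 1*3 + 2 = 5.
  i=5: a_5=1, p_5 = 1*18 + 11 = 29, q_5 = 1*5 + 3 = 8.
  i=6: a_6=3, p_6 = 3*29 + 18 = 105, q_6 = 3*8 + 5 = 29.
q_6 = 29 > 22, so the last convergent with denominator <= 22 is p_5/q_5 = 29/8.
The closest fraction with denominator <= 22 is either p_5/q_5 or the intermediate fraction (k*p_5 + p_4)/(k*q_5 + q_4) with the largest k >= 1 whose denominator stays <= 22; these approach x as k grows, and every other convergent or intermediate fraction in range is farther away.
Largest k: floor((22 - q_4)/q_5) = floor((22 - 5)/8) = 2.
That gives (2*29 + 18)/(2*8 + 5) = 76/21.
Compare the errors: |x - 29/8| = |239*8 - 29*66|/(66*8) = 2/528, and |x - 76/21| = |239*21 - 76*66|/(66*21) = 3/1386.
Cross-multiplying, 3*528 = 1584 < 2772 = 2*1386, so 3/1386 is smaller: the intermediate fraction 76/21 is closer to x than 29/8.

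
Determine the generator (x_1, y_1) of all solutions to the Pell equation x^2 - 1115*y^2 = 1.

First expand sqrt(1115) as a continued fraction. With x_i = (sqrt(1115) + m_i)/d_i and (m_0, d_0) = (0, 1): a_0 = floor(sqrt(1115)) = 33, since 33^2 = 1089 <= 1115 < 1156 = 34^2.
Iterate m_{i+1} = d_i*a_i - m_i, d_{i+1} = (1115 - m_{i+1}^2)/d_i, a_{i+1} = floor((a_0 + m_{i+1})/d_{i+1}):
  m_1 = 1*33 - 0 = 33, d_1 = (1115 - 33^2)/1 = 26/1 = 26, a_1 = floor((33 + 33)/26) = 2.
  m_2 = 26*2 - 33 = 19, d_2 = (1115 - 19^2)/26 = 754/26 = 29, a_2 = floor((33 + 19)/29) = 1.
  m_3 = 29*1 - 19 = 10, d_3 = (1115 - 10^2)/29 = 1015/29 = 35, a_3 = floor((33 + 10)/35) = 1.
  m_4 = 35*1 - 10 = 25, d_4 = (1115 - 25^2)/35 = 490/35 = 14, a_4 = floor((33 + 25)/14) = 4.
  m_5 = 14*4 - 25 = 31, d_5 = (1115 - 31^2)/14 = 154/14 = 11, a_5 = floor((33 + 31)/11) = 5.
  m_6 = 11*5 - 31 = 24, d_6 = (1115 - 24^2)/11 = 539/11 = 49, a_6 = floor((33 + 24)/49) = 1.
  m_7 = 49*1 - 24 = 25, d_7 = (1115 - 25^2)/49 = 490/49 = 10, a_7 = floor((33 + 25)/10) = 5.
  m_8 = 10*5 - 25 = 25, d_8 = (1115 - 25^2)/10 = 490/10 = 49, a_8 = floor((33 + 25)/49) = 1.
  m_9 = 49*1 - 25 = 24, d_9 = (1115 - 24^2)/49 = 539/49 = 11, a_9 = floor((33 + 24)/11) = 5.
  m_10 = 11*5 - 24 = 31, d_10 = (1115 - 31^2)/11 = 154/11 = 14, a_10 = floor((33 + 31)/14) = 4.
  m_11 = 14*4 - 31 = 25, d_11 = (1115 - 25^2)/14 = 490/14 = 35, a_11 = floor((33 + 25)/35) = 1.
  m_12 = 35*1 - 25 = 10, d_12 = (1115 - 10^2)/35 = 1015/35 = 29, a_12 = floor((33 + 10)/29) = 1.
  m_13 = 29*1 - 10 = 19, d_13 = (1115 - 19^2)/29 = 754/29 = 26, a_13 = floor((33 + 19)/26) = 2.
  m_14 = 26*2 - 19 = 33, d_14 = (1115 - 33^2)/26 = 26/26 = 1, a_14 = floor((33 + 33)/1) = 66.
  m_15 = 1*66 - 33 = 33, d_15 = (1115 - 33^2)/1 = 26/1 = 26: (m_15, d_15) = (m_1, d_1) = (33, 26), so from here the quotients repeat a_1, ..., a_14; the period length is 14.
So sqrt(1115) = [33; (2, 1, 1, 4, 5, 1, 5, 1, 5, 4, 1, 1, 2, 66)] with period length k = 14.
k is even, so the fundamental solution of x^2 - 1115y^2 = 1 is (p_{k-1}, q_{k-1}) = (p_13, q_13); compute convergents through index 13.
Convergents (p_i = a_i*p_{i-1} + p_{i-2}, q_i = a_i*q_{i-1} + q_{i-2} with p_{-2}=0, p_{-1}=1, q_{-2}=1, q_{-1}=0):
  i=0: a_0=33, p_0 = 33*1 + 0 = 33, q_0 = 33*0 + 1 = 1.
  i=1: a_1=2, p_1 = 2*33 + 1 = 67, q_1 = 2*1 + 0 = 2.
  i=2: a_2=1, p_2 = 1*67 + 33 = 100, q_2 = 1*2 + 1 = 3.
  i=3: a_3=1, p_3 = 1*100 + 67 = 167, q_3 = 1*3 + 2 = 5.
  i=4: a_4=4, p_4 = 4*167 + 100 = 768, q_4 = 4*5 + 3 = 23.
  i=5: a_5=5, p_5 = 5*768 + 167 = 4007, q_5 = 5*23 + 5 = 120.
  i=6: a_6=1, p_6 = 1*4007 + 768 = 4775, q_6 = 1*120 + 23 = 143.
  i=7: a_7=5, p_7 = 5*4775 + 4007 = 27882, q_7 = 5*143 + 120 = 835.
  i=8: a_8=1, p_8 = 1*27882 + 4775 = 32657, q_8 = 1*835 + 143 = 978.
  i=9: a_9=5, p_9 = 5*32657 + 27882 = 191167, q_9 = 5*978 + 835 = 5725.
  i=10: a_10=4, p_10 = 4*191167 + 32657 = 797325, q_10 = 4*5725 + 978 = 23878.
  i=11: a_11=1, p_11 = 1*797325 + 191167 = 988492, q_11 = 1*23878 + 5725 = 29603.
  i=12: a_12=1, p_12 = 1*988492 + 797325 = 1785817, q_12 = 1*29603 + 23878 = 53481.
  i=13: a_13=2, p_13 = 2*1785817 + 988492 = 4560126, q_13 = 2*53481 + 29603 = 136565.
Check: 4560126^2 - 1115*136565^2 = 20794749135876 - 20794749135875 = 1, so (x, y) = (4560126, 136565) solves the equation, and by the theorem it is the least positive solution.

(x, y) = (4560126, 136565)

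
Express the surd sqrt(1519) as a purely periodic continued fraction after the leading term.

Write x_i = (sqrt(1519) + m_i)/d_i with (m_0, d_0) = (0, 1). a_0 = floor(sqrt(1519)) = 38, since 38^2 = 1444 <= 1519 < 1521 = 39^2.
Iterate m_{i+1} = d_i*a_i - m_i, d_{i+1} = (1519 - m_{i+1}^2)/d_i, a_{i+1} = floor((a_0 + m_{i+1})/d_{i+1}):
  m_1 = 1*38 - 0 = 38, d_1 = (1519 - 38^2)/1 = 75/1 = 75, a_1 = floor((38 + 38)/75) = 1.
  m_2 = 75*1 - 38 = 37, d_2 = (1519 - 37^2)/75 = 150/75 = 2, a_2 = floor((38 + 37)/2) = 37.
  m_3 = 2*37 - 37 = 37, d_3 = (1519 - 37^2)/2 = 150/2 = 75, a_3 = floor((38 + 37)/75) = 1.
  m_4 = 75*1 - 37 = 38, d_4 = (1519 - 38^2)/75 = 75/75 = 1, a_4 = floor((38 + 38)/1) = 76.
  m_5 = 1*76 - 38 = 38, d_5 = (1519 - 38^2)/1 = 75/1 = 75: (m_5, d_5) = (m_1, d_1) = (38, 75), so from here the quotients repeat a_1, ..., a_4; the period length is 4.
Hence the expansion of sqrt(1519) is a_0 = 38 followed by the repeating block 1, 37, 1, 76 (period 4).

[38; (1, 37, 1, 76)]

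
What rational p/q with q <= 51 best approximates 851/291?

117/40

Expand x = 851/291 as a continued fraction with the Euclidean algorithm:
  851 = 2*291 + 269, so a_0 = 2.
  291 = 1*269 + 22, so a_1 = 1.
  269 = 12*22 + 5, so a_2 = 12.
  22 = 4*5 + 2, so a_3 = 4.
  5 = 2*2 + 1, so a_4 = 2.
  2 = 2*1 + 0, so a_5 = 2.
so x = [2; 1, 12, 4, 2, 2].
Convergents (p_i = a_i*p_{i-1} + p_{i-2}, q_i = a_i*q_{i-1} + q_{i-2} with p_{-2}=0, p_{-1}=1, q_{-2}=1, q_{-1}=0), until the denominator exceeds 51:
  i=0: a_0=2, p_0 = 2*1 + 0 = 2, q_0 = 2*0 + 1 = 1.
  i=1: a_1=1, p_1 = 1*2 + 1 = 3, q_1 = 1*1 + 0 = 1.
  i=2: a_2=12, p_2 = 12*3 + 2 = 38, q_2 = 12*1 + 1 = 13.
  i=3: a_3=4, p_3 = 4*38 + 3 = 155, q_3 = 4*13 + 1 = 53.
q_3 = 53 > 51, so the last convergent with denominator <= 51 is p_2/q_2 = 38/13.
The closest fraction with denominator <= 51 is either p_2/q_2 or the intermediate fraction (k*p_2 + p_1)/(k*q_2 + q_1) with the largest k >= 1 whose denominator stays <= 51; these approach x as k grows, and every other convergent or intermediate fraction in range is farther away.
Largest k: floor((51 - q_1)/q_2) = floor((51 - 1)/13) = 3.
That gives (3*38 + 3)/(3*13 + 1) = 117/40.
Compare the errors: |x - 38/13| = |851*13 - 38*291|/(291*13) = 5/3783, and |x - 117/40| = |851*40 - 117*291|/(291*40) = 7/11640.
Cross-multiplying, 7*3783 = 26481 < 58200 = 5*11640, so 7/11640 is smaller: the intermediate fraction 117/40 is closer to x than 38/13.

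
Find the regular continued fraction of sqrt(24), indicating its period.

[4; (1, 8)]

Write x_i = (sqrt(24) + m_i)/d_i with (m_0, d_0) = (0, 1). a_0 = floor(sqrt(24)) = 4, since 4^2 = 16 <= 24 < 25 = 5^2.
Iterate m_{i+1} = d_i*a_i - m_i, d_{i+1} = (24 - m_{i+1}^2)/d_i, a_{i+1} = floor((a_0 + m_{i+1})/d_{i+1}):
  m_1 = 1*4 - 0 = 4, d_1 = (24 - 4^2)/1 = 8/1 = 8, a_1 = floor((4 + 4)/8) = 1.
  m_2 = 8*1 - 4 = 4, d_2 = (24 - 4^2)/8 = 8/8 = 1, a_2 = floor((4 + 4)/1) = 8.
  m_3 = 1*8 - 4 = 4, d_3 = (24 - 4^2)/1 = 8/1 = 8: (m_3, d_3) = (m_1, d_1) = (4, 8), so from here the quotients repeat a_1, a_2; the period length is 2.
Hence the expansion of sqrt(24) is a_0 = 4 followed by the repeating block 1, 8 (period 2).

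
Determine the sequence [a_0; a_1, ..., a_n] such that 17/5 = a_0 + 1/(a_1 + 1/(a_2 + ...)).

Run the Euclidean algorithm on 17 and 5; the successive quotients are the partial quotients a_0, a_1, ... (each step inverts the fractional part left over by the previous one):
  17 = 3*5 + 2, so a_0 = 3.
  5 = 2*2 + 1, so a_1 = 2.
  2 = 2*1 + 0, so a_2 = 2.
The remainder reaches 0 after 3 divisions, so the expansion has 3 partial quotients, read off in order.

[3; 2, 2]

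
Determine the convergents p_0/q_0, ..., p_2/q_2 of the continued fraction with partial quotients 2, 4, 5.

2/1, 9/4, 47/21

Using the convergent recurrence p_i = a_i*p_{i-1} + p_{i-2}, q_i = a_i*q_{i-1} + q_{i-2} with p_{-2}=0, p_{-1}=1, q_{-2}=1, q_{-1}=0:
  i=0: a_0=2, p_0 = 2*1 + 0 = 2, q_0 = 2*0 + 1 = 1.
  i=1: a_1=4, p_1 = 4*2 + 1 = 9, q_1 = 4*1 + 0 = 4.
  i=2: a_2=5, p_2 = 5*9 + 2 = 47, q_2 = 5*4 + 1 = 21.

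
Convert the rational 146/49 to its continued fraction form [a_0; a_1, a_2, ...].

[2; 1, 48]

Run the Euclidean algorithm on 146 and 49; the successive quotients are the partial quotients a_0, a_1, ... (each step inverts the fractional part left over by the previous one):
  146 = 2*49 + 48, so a_0 = 2.
  49 = 1*48 + 1, so a_1 = 1.
  48 = 48*1 + 0, so a_2 = 48.
The remainder reaches 0 after 3 divisions, so the expansion has 3 partial quotients, read off in order.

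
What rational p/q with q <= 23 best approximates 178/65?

63/23

Expand x = 178/65 as a continued fraction with the Euclidean algorithm:
  178 = 2*65 + 48, so a_0 = 2.
  65 = 1*48 + 17, so a_1 = 1.
  48 = 2*17 + 14, so a_2 = 2.
  17 = 1*14 + 3, so a_3 = 1.
  14 = 4*3 + 2, so a_4 = 4.
  3 = 1*2 + 1, so a_5 = 1.
  2 = 2*1 + 0, so a_6 = 2.
so x = [2; 1, 2, 1, 4, 1, 2].
Convergents (p_i = a_i*p_{i-1} + p_{i-2}, q_i = a_i*q_{i-1} + q_{i-2} with p_{-2}=0, p_{-1}=1, q_{-2}=1, q_{-1}=0), until the denominator exceeds 23:
  i=0: a_0=2, p_0 = 2*1 + 0 = 2, q_0 = 2*0 + 1 = 1.
  i=1: a_1=1, p_1 = 1*2 + 1 = 3, q_1 = 1*1 + 0 = 1.
  i=2: a_2=2, p_2 = 2*3 + 2 = 8, q_2 = 2*1 + 1 = 3.
  i=3: a_3=1, p_3 = 1*8 + 3 = 11, q_3 = 1*3 + 1 = 4.
  i=4: a_4=4, p_4 = 4*11 + 8 = 52, q_4 = 4*4 + 3 = 19.
  i=5: a_5=1, p_5 = 1*52 + 11 = 63, q_5 = 1*19 + 4 = 23.
  i=6: a_6=2, p_6 = 2*63 + 52 = 178, q_6 = 2*23 + 19 = 65.
q_6 = 65 > 23, so the last convergent with denominator <= 23 is p_5/q_5 = 63/23.
The closest fraction with denominator <= 23 is either p_5/q_5 or the intermediate fraction (k*p_5 + p_4)/(k*q_5 + q_4) with the largest k >= 1 whose denominator stays <= 23; these approach x as k grows, and every other convergent or intermediate fraction in range is farther away.
Largest k: floor((23 - q_4)/q_5) = floor((23 - 19)/23) = 0.
Since k = 0, no intermediate fraction beyond p_5/q_5 has denominator <= 23, so the convergent 63/23 is the closest (its error is |178*23 - 63*65|/(65*23) = 1/1495).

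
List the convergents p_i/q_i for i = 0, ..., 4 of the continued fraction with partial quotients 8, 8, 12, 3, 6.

Using the convergent recurrence p_i = a_i*p_{i-1} + p_{i-2}, q_i = a_i*q_{i-1} + q_{i-2} with p_{-2}=0, p_{-1}=1, q_{-2}=1, q_{-1}=0:
  i=0: a_0=8, p_0 = 8*1 + 0 = 8, q_0 = 8*0 + 1 = 1.
  i=1: a_1=8, p_1 = 8*8 + 1 = 65, q_1 = 8*1 + 0 = 8.
  i=2: a_2=12, p_2 = 12*65 + 8 = 788, q_2 = 12*8 + 1 = 97.
  i=3: a_3=3, p_3 = 3*788 + 65 = 2429, q_3 = 3*97 + 8 = 299.
  i=4: a_4=6, p_4 = 6*2429 + 788 = 15362, q_4 = 6*299 + 97 = 1891.

8/1, 65/8, 788/97, 2429/299, 15362/1891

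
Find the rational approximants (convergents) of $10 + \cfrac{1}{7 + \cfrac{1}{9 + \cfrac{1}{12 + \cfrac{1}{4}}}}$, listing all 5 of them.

Using the convergent recurrence p_i = a_i*p_{i-1} + p_{i-2}, q_i = a_i*q_{i-1} + q_{i-2} with p_{-2}=0, p_{-1}=1, q_{-2}=1, q_{-1}=0:
  i=0: a_0=10, p_0 = 10*1 + 0 = 10, q_0 = 10*0 + 1 = 1.
  i=1: a_1=7, p_1 = 7*10 + 1 = 71, q_1 = 7*1 + 0 = 7.
  i=2: a_2=9, p_2 = 9*71 + 10 = 649, q_2 = 9*7 + 1 = 64.
  i=3: a_3=12, p_3 = 12*649 + 71 = 7859, q_3 = 12*64 + 7 = 775.
  i=4: a_4=4, p_4 = 4*7859 + 649 = 32085, q_4 = 4*775 + 64 = 3164.

10/1, 71/7, 649/64, 7859/775, 32085/3164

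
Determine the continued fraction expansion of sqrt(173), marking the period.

[13; (6, 1, 1, 6, 26)]

Write x_i = (sqrt(173) + m_i)/d_i with (m_0, d_0) = (0, 1). a_0 = floor(sqrt(173)) = 13, since 13^2 = 169 <= 173 < 196 = 14^2.
Iterate m_{i+1} = d_i*a_i - m_i, d_{i+1} = (173 - m_{i+1}^2)/d_i, a_{i+1} = floor((a_0 + m_{i+1})/d_{i+1}):
  m_1 = 1*13 - 0 = 13, d_1 = (173 - 13^2)/1 = 4/1 = 4, a_1 = floor((13 + 13)/4) = 6.
  m_2 = 4*6 - 13 = 11, d_2 = (173 - 11^2)/4 = 52/4 = 13, a_2 = floor((13 + 11)/13) = 1.
  m_3 = 13*1 - 11 = 2, d_3 = (173 - 2^2)/13 = 169/13 = 13, a_3 = floor((13 + 2)/13) = 1.
  m_4 = 13*1 - 2 = 11, d_4 = (173 - 11^2)/13 = 52/13 = 4, a_4 = floor((13 + 11)/4) = 6.
  m_5 = 4*6 - 11 = 13, d_5 = (173 - 13^2)/4 = 4/4 = 1, a_5 = floor((13 + 13)/1) = 26.
  m_6 = 1*26 - 13 = 13, d_6 = (173 - 13^2)/1 = 4/1 = 4: (m_6, d_6) = (m_1, d_1) = (13, 4), so from here the quotients repeat a_1, ..., a_5; the period length is 5.
Hence the expansion of sqrt(173) is a_0 = 13 followed by the repeating block 6, 1, 1, 6, 26 (period 5).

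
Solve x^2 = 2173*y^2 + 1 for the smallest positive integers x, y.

First expand sqrt(2173) as a continued fraction. With x_i = (sqrt(2173) + m_i)/d_i and (m_0, d_0) = (0, 1): a_0 = floor(sqrt(2173)) = 46, since 46^2 = 2116 <= 2173 < 2209 = 47^2.
Iterate m_{i+1} = d_i*a_i - m_i, d_{i+1} = (2173 - m_{i+1}^2)/d_i, a_{i+1} = floor((a_0 + m_{i+1})/d_{i+1}):
  m_1 = 1*46 - 0 = 46, d_1 = (2173 - 46^2)/1 = 57/1 = 57, a_1 = floor((46 + 46)/57) = 1.
  m_2 = 57*1 - 46 = 11, d_2 = (2173 - 11^2)/57 = 2052/57 = 36, a_2 = floor((46 + 11)/36) = 1.
  m_3 = 36*1 - 11 = 25, d_3 = (2173 - 25^2)/36 = 1548/36 = 43, a_3 = floor((46 + 25)/43) = 1.
  m_4 = 43*1 - 25 = 18, d_4 = (2173 - 18^2)/43 = 1849/43 = 43, a_4 = floor((46 + 18)/43) = 1.
  m_5 = 43*1 - 18 = 25, d_5 = (2173 - 25^2)/43 = 1548/43 = 36, a_5 = floor((46 + 25)/36) = 1.
  m_6 = 36*1 - 25 = 11, d_6 = (2173 - 11^2)/36 = 2052/36 = 57, a_6 = floor((46 + 11)/57) = 1.
  m_7 = 57*1 - 11 = 46, d_7 = (2173 - 46^2)/57 = 57/57 = 1, a_7 = floor((46 + 46)/1) = 92.
  m_8 = 1*92 - 46 = 46, d_8 = (2173 - 46^2)/1 = 57/1 = 57: (m_8, d_8) = (m_1, d_1) = (46, 57), so from here the quotients repeat a_1, ..., a_7; the period length is 7.
So sqrt(2173) = [46; (1, 1, 1, 1, 1, 1, 92)] with period length k = 7.
k is odd, so (p_{k-1}, q_{k-1}) only solves x^2 - 2173y^2 = -1 and the fundamental solution of x^2 - 2173y^2 = 1 is (p_{2k-1}, q_{2k-1}) = (p_13, q_13); compute convergents through index 13, running through the period twice.
Convergents (p_i = a_i*p_{i-1} + p_{i-2}, q_i = a_i*q_{i-1} + q_{i-2} with p_{-2}=0, p_{-1}=1, q_{-2}=1, q_{-1}=0):
  i=0: a_0=46, p_0 = 46*1 + 0 = 46, q_0 = 46*0 + 1 = 1.
  i=1: a_1=1, p_1 = 1*46 + 1 = 47, q_1 = 1*1 + 0 = 1.
  i=2: a_2=1, p_2 = 1*47 + 46 = 93, q_2 = 1*1 + 1 = 2.
  i=3: a_3=1, p_3 = 1*93 + 47 = 140, q_3 = 1*2 + 1 = 3.
  i=4: a_4=1, p_4 = 1*140 + 93 = 233, q_4 = 1*3 + 2 = 5.
  i=5: a_5=1, p_5 = 1*233 + 140 = 373, q_5 = 1*5 + 3 = 8.
  i=6: a_6=1, p_6 = 1*373 + 233 = 606, q_6 = 1*8 + 5 = 13.
  i=7: a_7=92, p_7 = 92*606 + 373 = 56125, q_7 = 92*13 + 8 = 1204.
  i=8: a_8=1, p_8 = 1*56125 + 606 = 56731, q_8 = 1*1204 + 13 = 1217.
  i=9: a_9=1, p_9 = 1*56731 + 56125 = 112856, q_9 = 1*1217 + 1204 = 2421.
  i=10: a_10=1, p_10 = 1*112856 + 56731 = 169587, q_10 = 1*2421 + 1217 = 3638.
  i=11: a_11=1, p_11 = 1*169587 + 112856 = 282443, q_11 = 1*3638 + 2421 = 6059.
  i=12: a_12=1, p_12 = 1*282443 + 169587 = 452030, q_12 = 1*6059 + 3638 = 9697.
  i=13: a_13=1, p_13 = 1*452030 + 282443 = 734473, q_13 = 1*9697 + 6059 = 15756.
Indeed p_6^2 - 2173*q_6^2 = 367236 - 367237 = -1, not +1.
Check: 734473^2 - 2173*15756^2 = 539450587729 - 539450587728 = 1, so (x, y) = (734473, 15756) solves the equation, and by the theorem it is the least positive solution.

(x, y) = (734473, 15756)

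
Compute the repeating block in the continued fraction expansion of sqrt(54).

[7; (2, 1, 6, 1, 2, 14)]

Write x_i = (sqrt(54) + m_i)/d_i with (m_0, d_0) = (0, 1). a_0 = floor(sqrt(54)) = 7, since 7^2 = 49 <= 54 < 64 = 8^2.
Iterate m_{i+1} = d_i*a_i - m_i, d_{i+1} = (54 - m_{i+1}^2)/d_i, a_{i+1} = floor((a_0 + m_{i+1})/d_{i+1}):
  m_1 = 1*7 - 0 = 7, d_1 = (54 - 7^2)/1 = 5/1 = 5, a_1 = floor((7 + 7)/5) = 2.
  m_2 = 5*2 - 7 = 3, d_2 = (54 - 3^2)/5 = 45/5 = 9, a_2 = floor((7 + 3)/9) = 1.
  m_3 = 9*1 - 3 = 6, d_3 = (54 - 6^2)/9 = 18/9 = 2, a_3 = floor((7 + 6)/2) = 6.
  m_4 = 2*6 - 6 = 6, d_4 = (54 - 6^2)/2 = 18/2 = 9, a_4 = floor((7 + 6)/9) = 1.
  m_5 = 9*1 - 6 = 3, d_5 = (54 - 3^2)/9 = 45/9 = 5, a_5 = floor((7 + 3)/5) = 2.
  m_6 = 5*2 - 3 = 7, d_6 = (54 - 7^2)/5 = 5/5 = 1, a_6 = floor((7 + 7)/1) = 14.
  m_7 = 1*14 - 7 = 7, d_7 = (54 - 7^2)/1 = 5/1 = 5: (m_7, d_7) = (m_1, d_1) = (7, 5), so from here the quotients repeat a_1, ..., a_6; the period length is 6.
Hence the expansion of sqrt(54) is a_0 = 7 followed by the repeating block 2, 1, 6, 1, 2, 14 (period 6).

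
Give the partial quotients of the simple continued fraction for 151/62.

[2; 2, 3, 2, 1, 2]

Run the Euclidean algorithm on 151 and 62; the successive quotients are the partial quotients a_0, a_1, ... (each step inverts the fractional part left over by the previous one):
  151 = 2*62 + 27, so a_0 = 2.
  62 = 2*27 + 8, so a_1 = 2.
  27 = 3*8 + 3, so a_2 = 3.
  8 = 2*3 + 2, so a_3 = 2.
  3 = 1*2 + 1, so a_4 = 1.
  2 = 2*1 + 0, so a_5 = 2.
The remainder reaches 0 after 6 divisions, so the expansion has 6 partial quotients, read off in order.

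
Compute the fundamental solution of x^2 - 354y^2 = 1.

First expand sqrt(354) as a continued fraction. With x_i = (sqrt(354) + m_i)/d_i and (m_0, d_0) = (0, 1): a_0 = floor(sqrt(354)) = 18, since 18^2 = 324 <= 354 < 361 = 19^2.
Iterate m_{i+1} = d_i*a_i - m_i, d_{i+1} = (354 - m_{i+1}^2)/d_i, a_{i+1} = floor((a_0 + m_{i+1})/d_{i+1}):
  m_1 = 1*18 - 0 = 18, d_1 = (354 - 18^2)/1 = 30/1 = 30, a_1 = floor((18 + 18)/30) = 1.
  m_2 = 30*1 - 18 = 12, d_2 = (354 - 12^2)/30 = 210/30 = 7, a_2 = floor((18 + 12)/7) = 4.
  m_3 = 7*4 - 12 = 16, d_3 = (354 - 16^2)/7 = 98/7 = 14, a_3 = floor((18 + 16)/14) = 2.
  m_4 = 14*2 - 16 = 12, d_4 = (354 - 12^2)/14 = 210/14 = 15, a_4 = floor((18 + 12)/15) = 2.
  m_5 = 15*2 - 12 = 18, d_5 = (354 - 18^2)/15 = 30/15 = 2, a_5 = floor((18 + 18)/2) = 18.
  m_6 = 2*18 - 18 = 18, d_6 = (354 - 18^2)/2 = 30/2 = 15, a_6 = floor((18 + 18)/15) = 2.
  m_7 = 15*2 - 18 = 12, d_7 = (354 - 12^2)/15 = 210/15 = 14, a_7 = floor((18 + 12)/14) = 2.
  m_8 = 14*2 - 12 = 16, d_8 = (354 - 16^2)/14 = 98/14 = 7, a_8 = floor((18 + 16)/7) = 4.
  m_9 = 7*4 - 16 = 12, d_9 = (354 - 12^2)/7 = 210/7 = 30, a_9 = floor((18 + 12)/30) = 1.
  m_10 = 30*1 - 12 = 18, d_10 = (354 - 18^2)/30 = 30/30 = 1, a_10 = floor((18 + 18)/1) = 36.
  m_11 = 1*36 - 18 = 18, d_11 = (354 - 18^2)/1 = 30/1 = 30: (m_11, d_11) = (m_1, d_1) = (18, 30), so from here the quotients repeat a_1, ..., a_10; the period length is 10.
So sqrt(354) = [18; (1, 4, 2, 2, 18, 2, 2, 4, 1, 36)] with period length k = 10.
k is even, so the fundamental solution of x^2 - 354y^2 = 1 is (p_{k-1}, q_{k-1}) = (p_9, q_9); compute convergents through index 9.
Convergents (p_i = a_i*p_{i-1} + p_{i-2}, q_i = a_i*q_{i-1} + q_{i-2} with p_{-2}=0, p_{-1}=1, q_{-2}=1, q_{-1}=0):
  i=0: a_0=18, p_0 = 18*1 + 0 = 18, q_0 = 18*0 + 1 = 1.
  i=1: a_1=1, p_1 = 1*18 + 1 = 19, q_1 = 1*1 + 0 = 1.
  i=2: a_2=4, p_2 = 4*19 + 18 = 94, q_2 = 4*1 + 1 = 5.
  i=3: a_3=2, p_3 = 2*94 + 19 = 207, q_3 = 2*5 + 1 = 11.
  i=4: a_4=2, p_4 = 2*207 + 94 = 508, q_4 = 2*11 + 5 = 27.
  i=5: a_5=18, p_5 = 18*508 + 207 = 9351, q_5 = 18*27 + 11 = 497.
  i=6: a_6=2, p_6 = 2*9351 + 508 = 19210, q_6 = 2*497 + 27 = 1021.
  i=7: a_7=2, p_7 = 2*19210 + 9351 = 47771, q_7 = 2*1021 + 497 = 2539.
  i=8: a_8=4, p_8 = 4*47771 + 19210 = 210294, q_8 = 4*2539 + 1021 = 11177.
  i=9: a_9=1, p_9 = 1*210294 + 47771 = 258065, q_9 = 1*11177 + 2539 = 13716.
Check: 258065^2 - 354*13716^2 = 66597544225 - 66597544224 = 1, so (x, y) = (258065, 13716) solves the equation, and by the theorem it is the least positive solution.

(x, y) = (258065, 13716)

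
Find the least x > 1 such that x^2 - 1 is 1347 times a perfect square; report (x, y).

First expand sqrt(1347) as a continued fraction. With x_i = (sqrt(1347) + m_i)/d_i and (m_0, d_0) = (0, 1): a_0 = floor(sqrt(1347)) = 36, since 36^2 = 1296 <= 1347 < 1369 = 37^2.
Iterate m_{i+1} = d_i*a_i - m_i, d_{i+1} = (1347 - m_{i+1}^2)/d_i, a_{i+1} = floor((a_0 + m_{i+1})/d_{i+1}):
  m_1 = 1*36 - 0 = 36, d_1 = (1347 - 36^2)/1 = 51/1 = 51, a_1 = floor((36 + 36)/51) = 1.
  m_2 = 51*1 - 36 = 15, d_2 = (1347 - 15^2)/51 = 1122/51 = 22, a_2 = floor((36 + 15)/22) = 2.
  m_3 = 22*2 - 15 = 29, d_3 = (1347 - 29^2)/22 = 506/22 = 23, a_3 = floor((36 + 29)/23) = 2.
  m_4 = 23*2 - 29 = 17, d_4 = (1347 - 17^2)/23 = 1058/23 = 46, a_4 = floor((36 + 17)/46) = 1.
  m_5 = 46*1 - 17 = 29, d_5 = (1347 - 29^2)/46 = 506/46 = 11, a_5 = floor((36 + 29)/11) = 5.
  m_6 = 11*5 - 29 = 26, d_6 = (1347 - 26^2)/11 = 671/11 = 61, a_6 = floor((36 + 26)/61) = 1.
  m_7 = 61*1 - 26 = 35, d_7 = (1347 - 35^2)/61 = 122/61 = 2, a_7 = floor((36 + 35)/2) = 35.
  m_8 = 2*35 - 35 = 35, d_8 = (1347 - 35^2)/2 = 122/2 = 61, a_8 = floor((36 + 35)/61) = 1.
  m_9 = 61*1 - 35 = 26, d_9 = (1347 - 26^2)/61 = 671/61 = 11, a_9 = floor((36 + 26)/11) = 5.
  m_10 = 11*5 - 26 = 29, d_10 = (1347 - 29^2)/11 = 506/11 = 46, a_10 = floor((36 + 29)/46) = 1.
  m_11 = 46*1 - 29 = 17, d_11 = (1347 - 17^2)/46 = 1058/46 = 23, a_11 = floor((36 + 17)/23) = 2.
  m_12 = 23*2 - 17 = 29, d_12 = (1347 - 29^2)/23 = 506/23 = 22, a_12 = floor((36 + 29)/22) = 2.
  m_13 = 22*2 - 29 = 15, d_13 = (1347 - 15^2)/22 = 1122/22 = 51, a_13 = floor((36 + 15)/51) = 1.
  m_14 = 51*1 - 15 = 36, d_14 = (1347 - 36^2)/51 = 51/51 = 1, a_14 = floor((36 + 36)/1) = 72.
  m_15 = 1*72 - 36 = 36, d_15 = (1347 - 36^2)/1 = 51/1 = 51: (m_15, d_15) = (m_1, d_1) = (36, 51), so from here the quotients repeat a_1, ..., a_14; the period length is 14.
So sqrt(1347) = [36; (1, 2, 2, 1, 5, 1, 35, 1, 5, 1, 2, 2, 1, 72)] with period length k = 14.
k is even, so the fundamental solution of x^2 - 1347y^2 = 1 is (p_{k-1}, q_{k-1}) = (p_13, q_13); compute convergents through index 13.
Convergents (p_i = a_i*p_{i-1} + p_{i-2}, q_i = a_i*q_{i-1} + q_{i-2} with p_{-2}=0, p_{-1}=1, q_{-2}=1, q_{-1}=0):
  i=0: a_0=36, p_0 = 36*1 + 0 = 36, q_0 = 36*0 + 1 = 1.
  i=1: a_1=1, p_1 = 1*36 + 1 = 37, q_1 = 1*1 + 0 = 1.
  i=2: a_2=2, p_2 = 2*37 + 36 = 110, q_2 = 2*1 + 1 = 3.
  i=3: a_3=2, p_3 = 2*110 + 37 = 257, q_3 = 2*3 + 1 = 7.
  i=4: a_4=1, p_4 = 1*257 + 110 = 367, q_4 = 1*7 + 3 = 10.
  i=5: a_5=5, p_5 = 5*367 + 257 = 2092, q_5 = 5*10 + 7 = 57.
  i=6: a_6=1, p_6 = 1*2092 + 367 = 2459, q_6 = 1*57 + 10 = 67.
  i=7: a_7=35, p_7 = 35*2459 + 2092 = 88157, q_7 = 35*67 + 57 = 2402.
  i=8: a_8=1, p_8 = 1*88157 + 2459 = 90616, q_8 = 1*2402 + 67 = 2469.
  i=9: a_9=5, p_9 = 5*90616 + 88157 = 541237, q_9 = 5*2469 + 2402 = 14747.
  i=10: a_10=1, p_10 = 1*541237 + 90616 = 631853, q_10 = 1*14747 + 2469 = 17216.
  i=11: a_11=2, p_11 = 2*631853 + 541237 = 1804943, q_11 = 2*17216 + 14747 = 49179.
  i=12: a_12=2, p_12 = 2*1804943 + 631853 = 4241739, q_12 = 2*49179 + 17216 = 115574.
  i=13: a_13=1, p_13 = 1*4241739 + 1804943 = 6046682, q_13 = 1*115574 + 49179 = 164753.
Check: 6046682^2 - 1347*164753^2 = 36562363209124 - 36562363209123 = 1, so (x, y) = (6046682, 164753) solves the equation, and by the theorem it is the least positive solution.

(x, y) = (6046682, 164753)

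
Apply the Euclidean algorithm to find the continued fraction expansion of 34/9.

[3; 1, 3, 2]

Run the Euclidean algorithm on 34 and 9; the successive quotients are the partial quotients a_0, a_1, ... (each step inverts the fractional part left over by the previous one):
  34 = 3*9 + 7, so a_0 = 3.
  9 = 1*7 + 2, so a_1 = 1.
  7 = 3*2 + 1, so a_2 = 3.
  2 = 2*1 + 0, so a_3 = 2.
The remainder reaches 0 after 4 divisions, so the expansion has 4 partial quotients, read off in order.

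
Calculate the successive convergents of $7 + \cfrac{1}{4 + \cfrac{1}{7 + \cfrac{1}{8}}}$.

Using the convergent recurrence p_i = a_i*p_{i-1} + p_{i-2}, q_i = a_i*q_{i-1} + q_{i-2} with p_{-2}=0, p_{-1}=1, q_{-2}=1, q_{-1}=0:
  i=0: a_0=7, p_0 = 7*1 + 0 = 7, q_0 = 7*0 + 1 = 1.
  i=1: a_1=4, p_1 = 4*7 + 1 = 29, q_1 = 4*1 + 0 = 4.
  i=2: a_2=7, p_2 = 7*29 + 7 = 210, q_2 = 7*4 + 1 = 29.
  i=3: a_3=8, p_3 = 8*210 + 29 = 1709, q_3 = 8*29 + 4 = 236.

7/1, 29/4, 210/29, 1709/236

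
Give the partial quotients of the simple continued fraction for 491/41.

[11; 1, 40]

Run the Euclidean algorithm on 491 and 41; the successive quotients are the partial quotients a_0, a_1, ... (each step inverts the fractional part left over by the previous one):
  491 = 11*41 + 40, so a_0 = 11.
  41 = 1*40 + 1, so a_1 = 1.
  40 = 40*1 + 0, so a_2 = 40.
The remainder reaches 0 after 3 divisions, so the expansion has 3 partial quotients, read off in order.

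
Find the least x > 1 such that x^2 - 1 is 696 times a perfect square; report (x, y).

First expand sqrt(696) as a continued fraction. With x_i = (sqrt(696) + m_i)/d_i and (m_0, d_0) = (0, 1): a_0 = floor(sqrt(696)) = 26, since 26^2 = 676 <= 696 < 729 = 27^2.
Iterate m_{i+1} = d_i*a_i - m_i, d_{i+1} = (696 - m_{i+1}^2)/d_i, a_{i+1} = floor((a_0 + m_{i+1})/d_{i+1}):
  m_1 = 1*26 - 0 = 26, d_1 = (696 - 26^2)/1 = 20/1 = 20, a_1 = floor((26 + 26)/20) = 2.
  m_2 = 20*2 - 26 = 14, d_2 = (696 - 14^2)/20 = 500/20 = 25, a_2 = floor((26 + 14)/25) = 1.
  m_3 = 25*1 - 14 = 11, d_3 = (696 - 11^2)/25 = 575/25 = 23, a_3 = floor((26 + 11)/23) = 1.
  m_4 = 23*1 - 11 = 12, d_4 = (696 - 12^2)/23 = 552/23 = 24, a_4 = floor((26 + 12)/24) = 1.
  m_5 = 24*1 - 12 = 12, d_5 = (696 - 12^2)/24 = 552/24 = 23, a_5 = floor((26 + 12)/23) = 1.
  m_6 = 23*1 - 12 = 11, d_6 = (696 - 11^2)/23 = 575/23 = 25, a_6 = floor((26 + 11)/25) = 1.
  m_7 = 25*1 - 11 = 14, d_7 = (696 - 14^2)/25 = 500/25 = 20, a_7 = floor((26 + 14)/20) = 2.
  m_8 = 20*2 - 14 = 26, d_8 = (696 - 26^2)/20 = 20/20 = 1, a_8 = floor((26 + 26)/1) = 52.
  m_9 = 1*52 - 26 = 26, d_9 = (696 - 26^2)/1 = 20/1 = 20: (m_9, d_9) = (m_1, d_1) = (26, 20), so from here the quotients repeat a_1, ..., a_8; the period length is 8.
So sqrt(696) = [26; (2, 1, 1, 1, 1, 1, 2, 52)] with period length k = 8.
k is even, so the fundamental solution of x^2 - 696y^2 = 1 is (p_{k-1}, q_{k-1}) = (p_7, q_7); compute convergents through index 7.
Convergents (p_i = a_i*p_{i-1} + p_{i-2}, q_i = a_i*q_{i-1} + q_{i-2} with p_{-2}=0, p_{-1}=1, q_{-2}=1, q_{-1}=0):
  i=0: a_0=26, p_0 = 26*1 + 0 = 26, q_0 = 26*0 + 1 = 1.
  i=1: a_1=2, p_1 = 2*26 + 1 = 53, q_1 = 2*1 + 0 = 2.
  i=2: a_2=1, p_2 = 1*53 + 26 = 79, q_2 = 1*2 + 1 = 3.
  i=3: a_3=1, p_3 = 1*79 + 53 = 132, q_3 = 1*3 + 2 = 5.
  i=4: a_4=1, p_4 = 1*132 + 79 = 211, q_4 = 1*5 + 3 = 8.
  i=5: a_5=1, p_5 = 1*211 + 132 = 343, q_5 = 1*8 + 5 = 13.
  i=6: a_6=1, p_6 = 1*343 + 211 = 554, q_6 = 1*13 + 8 = 21.
  i=7: a_7=2, p_7 = 2*554 + 343 = 1451, q_7 = 2*21 + 13 = 55.
Check: 1451^2 - 696*55^2 = 2105401 - 2105400 = 1, so (x, y) = (1451, 55) solves the equation, and by the theorem it is the least positive solution.

(x, y) = (1451, 55)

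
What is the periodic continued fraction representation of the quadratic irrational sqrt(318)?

[17; (1, 4, 1, 34)]

Write x_i = (sqrt(318) + m_i)/d_i with (m_0, d_0) = (0, 1). a_0 = floor(sqrt(318)) = 17, since 17^2 = 289 <= 318 < 324 = 18^2.
Iterate m_{i+1} = d_i*a_i - m_i, d_{i+1} = (318 - m_{i+1}^2)/d_i, a_{i+1} = floor((a_0 + m_{i+1})/d_{i+1}):
  m_1 = 1*17 - 0 = 17, d_1 = (318 - 17^2)/1 = 29/1 = 29, a_1 = floor((17 + 17)/29) = 1.
  m_2 = 29*1 - 17 = 12, d_2 = (318 - 12^2)/29 = 174/29 = 6, a_2 = floor((17 + 12)/6) = 4.
  m_3 = 6*4 - 12 = 12, d_3 = (318 - 12^2)/6 = 174/6 = 29, a_3 = floor((17 + 12)/29) = 1.
  m_4 = 29*1 - 12 = 17, d_4 = (318 - 17^2)/29 = 29/29 = 1, a_4 = floor((17 + 17)/1) = 34.
  m_5 = 1*34 - 17 = 17, d_5 = (318 - 17^2)/1 = 29/1 = 29: (m_5, d_5) = (m_1, d_1) = (17, 29), so from here the quotients repeat a_1, ..., a_4; the period length is 4.
Hence the expansion of sqrt(318) is a_0 = 17 followed by the repeating block 1, 4, 1, 34 (period 4).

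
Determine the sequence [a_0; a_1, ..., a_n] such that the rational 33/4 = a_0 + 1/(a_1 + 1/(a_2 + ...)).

[8; 4]

Run the Euclidean algorithm on 33 and 4; the successive quotients are the partial quotients a_0, a_1, ... (each step inverts the fractional part left over by the previous one):
  33 = 8*4 + 1, so a_0 = 8.
  4 = 4*1 + 0, so a_1 = 4.
The remainder reaches 0 after 2 divisions, so the expansion has 2 partial quotients, read off in order.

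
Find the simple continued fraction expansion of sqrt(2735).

Write x_i = (sqrt(2735) + m_i)/d_i with (m_0, d_0) = (0, 1). a_0 = floor(sqrt(2735)) = 52, since 52^2 = 2704 <= 2735 < 2809 = 53^2.
Iterate m_{i+1} = d_i*a_i - m_i, d_{i+1} = (2735 - m_{i+1}^2)/d_i, a_{i+1} = floor((a_0 + m_{i+1})/d_{i+1}):
  m_1 = 1*52 - 0 = 52, d_1 = (2735 - 52^2)/1 = 31/1 = 31, a_1 = floor((52 + 52)/31) = 3.
  m_2 = 31*3 - 52 = 41, d_2 = (2735 - 41^2)/31 = 1054/31 = 34, a_2 = floor((52 + 41)/34) = 2.
  m_3 = 34*2 - 41 = 27, d_3 = (2735 - 27^2)/34 = 2006/34 = 59, a_3 = floor((52 + 27)/59) = 1.
  m_4 = 59*1 - 27 = 32, d_4 = (2735 - 32^2)/59 = 1711/59 = 29, a_4 = floor((52 + 32)/29) = 2.
  m_5 = 29*2 - 32 = 26, d_5 = (2735 - 26^2)/29 = 2059/29 = 71, a_5 = floor((52 + 26)/71) = 1.
  m_6 = 71*1 - 26 = 45, d_6 = (2735 - 45^2)/71 = 710/71 = 10, a_6 = floor((52 + 45)/10) = 9.
  m_7 = 10*9 - 45 = 45, d_7 = (2735 - 45^2)/10 = 710/10 = 71, a_7 = floor((52 + 45)/71) = 1.
  m_8 = 71*1 - 45 = 26, d_8 = (2735 - 26^2)/71 = 2059/71 = 29, a_8 = floor((52 + 26)/29) = 2.
  m_9 = 29*2 - 26 = 32, d_9 = (2735 - 32^2)/29 = 1711/29 = 59, a_9 = floor((52 + 32)/59) = 1.
  m_10 = 59*1 - 32 = 27, d_10 = (2735 - 27^2)/59 = 2006/59 = 34, a_10 = floor((52 + 27)/34) = 2.
  m_11 = 34*2 - 27 = 41, d_11 = (2735 - 41^2)/34 = 1054/34 = 31, a_11 = floor((52 + 41)/31) = 3.
  m_12 = 31*3 - 41 = 52, d_12 = (2735 - 52^2)/31 = 31/31 = 1, a_12 = floor((52 + 52)/1) = 104.
  m_13 = 1*104 - 52 = 52, d_13 = (2735 - 52^2)/1 = 31/1 = 31: (m_13, d_13) = (m_1, d_1) = (52, 31), so from here the quotients repeat a_1, ..., a_12; the period length is 12.
Hence the expansion of sqrt(2735) is a_0 = 52 followed by the repeating block 3, 2, 1, 2, 1, 9, 1, 2, 1, 2, 3, 104 (period 12).

[52; (3, 2, 1, 2, 1, 9, 1, 2, 1, 2, 3, 104)]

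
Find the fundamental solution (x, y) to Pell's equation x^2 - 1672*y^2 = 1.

First expand sqrt(1672) as a continued fraction. With x_i = (sqrt(1672) + m_i)/d_i and (m_0, d_0) = (0, 1): a_0 = floor(sqrt(1672)) = 40, since 40^2 = 1600 <= 1672 < 1681 = 41^2.
Iterate m_{i+1} = d_i*a_i - m_i, d_{i+1} = (1672 - m_{i+1}^2)/d_i, a_{i+1} = floor((a_0 + m_{i+1})/d_{i+1}):
  m_1 = 1*40 - 0 = 40, d_1 = (1672 - 40^2)/1 = 72/1 = 72, a_1 = floor((40 + 40)/72) = 1.
  m_2 = 72*1 - 40 = 32, d_2 = (1672 - 32^2)/72 = 648/72 = 9, a_2 = floor((40 + 32)/9) = 8.
  m_3 = 9*8 - 32 = 40, d_3 = (1672 - 40^2)/9 = 72/9 = 8, a_3 = floor((40 + 40)/8) = 10.
  m_4 = 8*10 - 40 = 40, d_4 = (1672 - 40^2)/8 = 72/8 = 9, a_4 = floor((40 + 40)/9) = 8.
  m_5 = 9*8 - 40 = 32, d_5 = (1672 - 32^2)/9 = 648/9 = 72, a_5 = floor((40 + 32)/72) = 1.
  m_6 = 72*1 - 32 = 40, d_6 = (1672 - 40^2)/72 = 72/72 = 1, a_6 = floor((40 + 40)/1) = 80.
  m_7 = 1*80 - 40 = 40, d_7 = (1672 - 40^2)/1 = 72/1 = 72: (m_7, d_7) = (m_1, d_1) = (40, 72), so from here the quotients repeat a_1, ..., a_6; the period length is 6.
So sqrt(1672) = [40; (1, 8, 10, 8, 1, 80)] with period length k = 6.
k is even, so the fundamental solution of x^2 - 1672y^2 = 1 is (p_{k-1}, q_{k-1}) = (p_5, q_5); compute convergents through index 5.
Convergents (p_i = a_i*p_{i-1} + p_{i-2}, q_i = a_i*q_{i-1} + q_{i-2} with p_{-2}=0, p_{-1}=1, q_{-2}=1, q_{-1}=0):
  i=0: a_0=40, p_0 = 40*1 + 0 = 40, q_0 = 40*0 + 1 = 1.
  i=1: a_1=1, p_1 = 1*40 + 1 = 41, q_1 = 1*1 + 0 = 1.
  i=2: a_2=8, p_2 = 8*41 + 40 = 368, q_2 = 8*1 + 1 = 9.
  i=3: a_3=10, p_3 = 10*368 + 41 = 3721, q_3 = 10*9 + 1 = 91.
  i=4: a_4=8, p_4 = 8*3721 + 368 = 30136, q_4 = 8*91 + 9 = 737.
  i=5: a_5=1, p_5 = 1*30136 + 3721 = 33857, q_5 = 1*737 + 91 = 828.
Check: 33857^2 - 1672*828^2 = 1146296449 - 1146296448 = 1, so (x, y) = (33857, 828) solves the equation, and by the theorem it is the least positive solution.

(x, y) = (33857, 828)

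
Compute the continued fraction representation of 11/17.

Run the Euclidean algorithm on 11 and 17; the successive quotients are the partial quotients a_0, a_1, ... (each step inverts the fractional part left over by the previous one):
  11 = 0*17 + 11, so a_0 = 0.
  17 = 1*11 + 6, so a_1 = 1.
  11 = 1*6 + 5, so a_2 = 1.
  6 = 1*5 + 1, so a_3 = 1.
  5 = 5*1 + 0, so a_4 = 5.
The remainder reaches 0 after 5 divisions, so the expansion has 5 partial quotients, read off in order.

[0; 1, 1, 1, 5]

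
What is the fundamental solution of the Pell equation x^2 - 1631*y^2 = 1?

(x, y) = (39376, 975)

First expand sqrt(1631) as a continued fraction. With x_i = (sqrt(1631) + m_i)/d_i and (m_0, d_0) = (0, 1): a_0 = floor(sqrt(1631)) = 40, since 40^2 = 1600 <= 1631 < 1681 = 41^2.
Iterate m_{i+1} = d_i*a_i - m_i, d_{i+1} = (1631 - m_{i+1}^2)/d_i, a_{i+1} = floor((a_0 + m_{i+1})/d_{i+1}):
  m_1 = 1*40 - 0 = 40, d_1 = (1631 - 40^2)/1 = 31/1 = 31, a_1 = floor((40 + 40)/31) = 2.
  m_2 = 31*2 - 40 = 22, d_2 = (1631 - 22^2)/31 = 1147/31 = 37, a_2 = floor((40 + 22)/37) = 1.
  m_3 = 37*1 - 22 = 15, d_3 = (1631 - 15^2)/37 = 1406/37 = 38, a_3 = floor((40 + 15)/38) = 1.
  m_4 = 38*1 - 15 = 23, d_4 = (1631 - 23^2)/38 = 1102/38 = 29, a_4 = floor((40 + 23)/29) = 2.
  m_5 = 29*2 - 23 = 35, d_5 = (1631 - 35^2)/29 = 406/29 = 14, a_5 = floor((40 + 35)/14) = 5.
  m_6 = 14*5 - 35 = 35, d_6 = (1631 - 35^2)/14 = 406/14 = 29, a_6 = floor((40 + 35)/29) = 2.
  m_7 = 29*2 - 35 = 23, d_7 = (1631 - 23^2)/29 = 1102/29 = 38, a_7 = floor((40 + 23)/38) = 1.
  m_8 = 38*1 - 23 = 15, d_8 = (1631 - 15^2)/38 = 1406/38 = 37, a_8 = floor((40 + 15)/37) = 1.
  m_9 = 37*1 - 15 = 22, d_9 = (1631 - 22^2)/37 = 1147/37 = 31, a_9 = floor((40 + 22)/31) = 2.
  m_10 = 31*2 - 22 = 40, d_10 = (1631 - 40^2)/31 = 31/31 = 1, a_10 = floor((40 + 40)/1) = 80.
  m_11 = 1*80 - 40 = 40, d_11 = (1631 - 40^2)/1 = 31/1 = 31: (m_11, d_11) = (m_1, d_1) = (40, 31), so from here the quotients repeat a_1, ..., a_10; the period length is 10.
So sqrt(1631) = [40; (2, 1, 1, 2, 5, 2, 1, 1, 2, 80)] with period length k = 10.
k is even, so the fundamental solution of x^2 - 1631y^2 = 1 is (p_{k-1}, q_{k-1}) = (p_9, q_9); compute convergents through index 9.
Convergents (p_i = a_i*p_{i-1} + p_{i-2}, q_i = a_i*q_{i-1} + q_{i-2} with p_{-2}=0, p_{-1}=1, q_{-2}=1, q_{-1}=0):
  i=0: a_0=40, p_0 = 40*1 + 0 = 40, q_0 = 40*0 + 1 = 1.
  i=1: a_1=2, p_1 = 2*40 + 1 = 81, q_1 = 2*1 + 0 = 2.
  i=2: a_2=1, p_2 = 1*81 + 40 = 121, q_2 = 1*2 + 1 = 3.
  i=3: a_3=1, p_3 = 1*121 + 81 = 202, q_3 = 1*3 + 2 = 5.
  i=4: a_4=2, p_4 = 2*202 + 121 = 525, q_4 = 2*5 + 3 = 13.
  i=5: a_5=5, p_5 = 5*525 + 202 = 2827, q_5 = 5*13 + 5 = 70.
  i=6: a_6=2, p_6 = 2*2827 + 525 = 6179, q_6 = 2*70 + 13 = 153.
  i=7: a_7=1, p_7 = 1*6179 + 2827 = 9006, q_7 = 1*153 + 70 = 223.
  i=8: a_8=1, p_8 = 1*9006 + 6179 = 15185, q_8 = 1*223 + 153 = 376.
  i=9: a_9=2, p_9 = 2*15185 + 9006 = 39376, q_9 = 2*376 + 223 = 975.
Check: 39376^2 - 1631*975^2 = 1550469376 - 1550469375 = 1, so (x, y) = (39376, 975) solves the equation, and by the theorem it is the least positive solution.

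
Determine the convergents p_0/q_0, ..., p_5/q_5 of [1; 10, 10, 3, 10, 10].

Using the convergent recurrence p_i = a_i*p_{i-1} + p_{i-2}, q_i = a_i*q_{i-1} + q_{i-2} with p_{-2}=0, p_{-1}=1, q_{-2}=1, q_{-1}=0:
  i=0: a_0=1, p_0 = 1*1 + 0 = 1, q_0 = 1*0 + 1 = 1.
  i=1: a_1=10, p_1 = 10*1 + 1 = 11, q_1 = 10*1 + 0 = 10.
  i=2: a_2=10, p_2 = 10*11 + 1 = 111, q_2 = 10*10 + 1 = 101.
  i=3: a_3=3, p_3 = 3*111 + 11 = 344, q_3 = 3*101 + 10 = 313.
  i=4: a_4=10, p_4 = 10*344 + 111 = 3551, q_4 = 10*313 + 101 = 3231.
  i=5: a_5=10, p_5 = 10*3551 + 344 = 35854, q_5 = 10*3231 + 313 = 32623.

1/1, 11/10, 111/101, 344/313, 3551/3231, 35854/32623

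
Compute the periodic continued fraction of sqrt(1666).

Write x_i = (sqrt(1666) + m_i)/d_i with (m_0, d_0) = (0, 1). a_0 = floor(sqrt(1666)) = 40, since 40^2 = 1600 <= 1666 < 1681 = 41^2.
Iterate m_{i+1} = d_i*a_i - m_i, d_{i+1} = (1666 - m_{i+1}^2)/d_i, a_{i+1} = floor((a_0 + m_{i+1})/d_{i+1}):
  m_1 = 1*40 - 0 = 40, d_1 = (1666 - 40^2)/1 = 66/1 = 66, a_1 = floor((40 + 40)/66) = 1.
  m_2 = 66*1 - 40 = 26, d_2 = (1666 - 26^2)/66 = 990/66 = 15, a_2 = floor((40 + 26)/15) = 4.
  m_3 = 15*4 - 26 = 34, d_3 = (1666 - 34^2)/15 = 510/15 = 34, a_3 = floor((40 + 34)/34) = 2.
  m_4 = 34*2 - 34 = 34, d_4 = (1666 - 34^2)/34 = 510/34 = 15, a_4 = floor((40 + 34)/15) = 4.
  m_5 = 15*4 - 34 = 26, d_5 = (1666 - 26^2)/15 = 990/15 = 66, a_5 = floor((40 + 26)/66) = 1.
  m_6 = 66*1 - 26 = 40, d_6 = (1666 - 40^2)/66 = 66/66 = 1, a_6 = floor((40 + 40)/1) = 80.
  m_7 = 1*80 - 40 = 40, d_7 = (1666 - 40^2)/1 = 66/1 = 66: (m_7, d_7) = (m_1, d_1) = (40, 66), so from here the quotients repeat a_1, ..., a_6; the period length is 6.
Hence the expansion of sqrt(1666) is a_0 = 40 followed by the repeating block 1, 4, 2, 4, 1, 80 (period 6).

[40; (1, 4, 2, 4, 1, 80)]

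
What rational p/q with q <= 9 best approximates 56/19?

3/1

Expand x = 56/19 as a continued fraction with the Euclidean algorithm:
  56 = 2*19 + 18, so a_0 = 2.
  19 = 1*18 + 1, so a_1 = 1.
  18 = 18*1 + 0, so a_2 = 18.
so x = [2; 1, 18].
Convergents (p_i = a_i*p_{i-1} + p_{i-2}, q_i = a_i*q_{i-1} + q_{i-2} with p_{-2}=0, p_{-1}=1, q_{-2}=1, q_{-1}=0), until the denominator exceeds 9:
  i=0: a_0=2, p_0 = 2*1 + 0 = 2, q_0 = 2*0 + 1 = 1.
  i=1: a_1=1, p_1 = 1*2 + 1 = 3, q_1 = 1*1 + 0 = 1.
  i=2: a_2=18, p_2 = 18*3 + 2 = 56, q_2 = 18*1 + 1 = 19.
q_2 = 19 > 9, so the last convergent with denominator <= 9 is p_1/q_1 = 3/1.
The closest fraction with denominator <= 9 is either p_1/q_1 or the intermediate fraction (k*p_1 + p_0)/(k*q_1 + q_0) with the largest k >= 1 whose denominator stays <= 9; these approach x as k grows, and every other convergent or intermediate fraction in range is farther away.
Largest k: floor((9 - q_0)/q_1) = floor((9 - 1)/1) = 8.
That gives (8*3 + 2)/(8*1 + 1) = 26/9.
Compare the errors: |x - 3/1| = |56*1 - 3*19|/(19*1) = 1/19, and |x - 26/9| = |56*9 - 26*19|/(19*9) = 10/171.
Cross-multiplying, 1*171 = 171 < 190 = 10*19, so 1/19 is smaller: the convergent 3/1 is closer to x than 26/9.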